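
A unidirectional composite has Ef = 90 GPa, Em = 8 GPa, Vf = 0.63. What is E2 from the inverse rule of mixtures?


1/E2 = Vf/Ef + (1-Vf)/Em = 0.63/90 + 0.37/8
E2 = 18.78 GPa

18.78 GPa


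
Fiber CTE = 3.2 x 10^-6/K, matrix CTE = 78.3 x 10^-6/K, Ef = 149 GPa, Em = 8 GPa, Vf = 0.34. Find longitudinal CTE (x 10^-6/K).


E1 = Ef*Vf + Em*(1-Vf) = 55.94
alpha_1 = (alpha_f*Ef*Vf + alpha_m*Em*(1-Vf))/E1 = 10.29 x 10^-6/K

10.29 x 10^-6/K


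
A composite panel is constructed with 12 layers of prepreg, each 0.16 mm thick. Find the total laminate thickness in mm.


h = n * t_ply = 12 * 0.16 = 1.92 mm

1.92 mm


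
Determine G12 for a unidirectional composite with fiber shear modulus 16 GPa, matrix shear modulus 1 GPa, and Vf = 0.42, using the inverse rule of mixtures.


1/G12 = Vf/Gf + (1-Vf)/Gm = 0.42/16 + 0.58/1
G12 = 1.65 GPa

1.65 GPa


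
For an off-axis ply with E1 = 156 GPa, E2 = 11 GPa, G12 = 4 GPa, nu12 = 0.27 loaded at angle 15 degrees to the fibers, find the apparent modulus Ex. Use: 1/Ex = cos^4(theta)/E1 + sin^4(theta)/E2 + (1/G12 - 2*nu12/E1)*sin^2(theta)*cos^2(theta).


cos^4(15) = 0.870513, sin^4(15) = 0.004487, sin^2(15)*cos^2(15) = 0.0625
1/G12 - 2*nu12/E1 = 1/4 - 2*0.27/156 = 0.246538 GPa^-1
1/Ex = 0.870513/156 + 0.004487/11 + 0.246538*0.0625 = 0.0213968 GPa^-1
Ex = 46.74 GPa

46.74 GPa


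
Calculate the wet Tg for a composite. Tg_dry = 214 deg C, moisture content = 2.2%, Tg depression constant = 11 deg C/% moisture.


Tg_wet = Tg_dry - k*moisture = 214 - 11*2.2 = 189.8 deg C

189.8 deg C


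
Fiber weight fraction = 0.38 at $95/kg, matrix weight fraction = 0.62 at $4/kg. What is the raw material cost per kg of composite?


Cost = cost_f*Wf + cost_m*Wm = 95*0.38 + 4*0.62 = $38.58/kg

$38.58/kg


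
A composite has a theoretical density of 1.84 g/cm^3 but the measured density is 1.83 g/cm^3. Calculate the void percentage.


Void% = (rho_theo - rho_actual)/rho_theo * 100 = (1.84 - 1.83)/1.84 * 100 = 0.54%

0.54%


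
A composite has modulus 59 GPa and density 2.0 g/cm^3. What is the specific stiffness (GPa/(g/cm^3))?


Specific stiffness = E/rho = 59/2.0 = 29.5 GPa/(g/cm^3)

29.5 GPa/(g/cm^3)


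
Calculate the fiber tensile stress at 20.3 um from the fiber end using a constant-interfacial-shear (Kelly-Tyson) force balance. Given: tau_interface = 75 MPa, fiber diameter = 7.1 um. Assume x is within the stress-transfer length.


Force balance: sigma_f * (pi*d^2/4) = tau * (pi*d) * x  ->  sigma_f = 4 * tau * x / d
sigma_f = 4 * 75 * 20.3 / 7.1 = 857.7 MPa

857.7 MPa


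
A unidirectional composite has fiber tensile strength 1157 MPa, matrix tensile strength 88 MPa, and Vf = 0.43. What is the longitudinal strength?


sigma_1 = sigma_f*Vf + sigma_m*(1-Vf) = 1157*0.43 + 88*0.57 = 547.7 MPa

547.7 MPa


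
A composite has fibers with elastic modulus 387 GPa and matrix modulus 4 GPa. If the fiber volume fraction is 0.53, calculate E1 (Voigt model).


E1 = Ef*Vf + Em*(1-Vf) = 387*0.53 + 4*0.47 = 206.99 GPa

206.99 GPa


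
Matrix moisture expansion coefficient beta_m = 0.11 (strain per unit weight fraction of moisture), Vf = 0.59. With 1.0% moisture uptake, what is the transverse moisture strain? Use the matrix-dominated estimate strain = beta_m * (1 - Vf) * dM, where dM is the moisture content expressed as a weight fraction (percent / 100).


dM = 1.0/100 = 0.01
strain = beta_m * (1-Vf) * dM = 0.11 * 0.41 * 0.01 = 0.000451

0.000451


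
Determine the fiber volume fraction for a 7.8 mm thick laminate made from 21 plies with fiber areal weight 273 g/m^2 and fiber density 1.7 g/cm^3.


Vf = n * FAW / (rho_f * h * 1000) = 21 * 273 / (1.7 * 7.8 * 1000) = 0.4324

0.4324


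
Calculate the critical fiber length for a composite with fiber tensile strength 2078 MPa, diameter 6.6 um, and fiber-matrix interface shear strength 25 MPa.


Lc = sigma_f * d / (2 * tau_i) = 2078 * 6.6 / (2 * 25) = 274.3 um

274.3 um


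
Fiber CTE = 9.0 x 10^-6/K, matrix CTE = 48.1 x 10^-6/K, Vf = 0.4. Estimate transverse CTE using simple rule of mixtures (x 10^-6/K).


alpha_2 = alpha_f*Vf + alpha_m*(1-Vf) = 9.0*0.4 + 48.1*0.6 = 32.5 x 10^-6/K

32.5 x 10^-6/K


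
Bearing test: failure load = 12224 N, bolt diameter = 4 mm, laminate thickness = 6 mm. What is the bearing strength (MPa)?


sigma_br = F/(d*h) = 12224/(4*6) = 509.3 MPa

509.3 MPa


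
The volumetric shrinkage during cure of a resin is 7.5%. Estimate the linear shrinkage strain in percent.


Linear shrinkage ≈ vol_shrink/3 = 7.5/3 = 2.5%

2.5%


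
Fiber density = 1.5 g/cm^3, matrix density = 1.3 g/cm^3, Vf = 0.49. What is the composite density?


rho_c = rho_f*Vf + rho_m*(1-Vf) = 1.5*0.49 + 1.3*0.51 = 1.398 g/cm^3

1.398 g/cm^3


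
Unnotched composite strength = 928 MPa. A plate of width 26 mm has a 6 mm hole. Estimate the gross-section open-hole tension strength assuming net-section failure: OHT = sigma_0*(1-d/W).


OHT = sigma_0*(1-d/W) = 928*(1-6/26) = 713.8 MPa

713.8 MPa


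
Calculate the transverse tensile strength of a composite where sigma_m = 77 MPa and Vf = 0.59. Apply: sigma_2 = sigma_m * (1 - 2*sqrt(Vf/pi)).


factor = 1 - 2*sqrt(0.59/pi) = 0.1333
sigma_2 = 77 * 0.1333 = 10.26 MPa

10.26 MPa


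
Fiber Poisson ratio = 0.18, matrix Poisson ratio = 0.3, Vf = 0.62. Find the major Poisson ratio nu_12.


nu_12 = nu_f*Vf + nu_m*(1-Vf) = 0.18*0.62 + 0.3*0.38 = 0.2256

0.2256


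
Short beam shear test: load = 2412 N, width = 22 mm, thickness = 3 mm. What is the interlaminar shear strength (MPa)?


ILSS = 3F/(4bh) = 3*2412/(4*22*3) = 27.41 MPa

27.41 MPa


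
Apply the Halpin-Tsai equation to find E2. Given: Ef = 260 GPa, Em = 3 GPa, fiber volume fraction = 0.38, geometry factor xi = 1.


eta = (Ef/Em - 1)/(Ef/Em + xi) = (86.6667 - 1)/(86.6667 + 1) = 0.9772
E2 = Em*(1+xi*eta*Vf)/(1-eta*Vf) = 6.54 GPa

6.54 GPa


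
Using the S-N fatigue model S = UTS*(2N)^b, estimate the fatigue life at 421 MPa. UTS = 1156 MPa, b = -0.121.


N = 0.5 * (S/UTS)^(1/b) = 0.5 * (421/1156)^(1/-0.121) = 2110.5193 cycles

2110.5193 cycles


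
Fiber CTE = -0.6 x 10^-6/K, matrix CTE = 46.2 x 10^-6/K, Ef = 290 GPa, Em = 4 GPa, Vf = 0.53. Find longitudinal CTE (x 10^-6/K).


E1 = Ef*Vf + Em*(1-Vf) = 155.58
alpha_1 = (alpha_f*Ef*Vf + alpha_m*Em*(1-Vf))/E1 = -0.03 x 10^-6/K

-0.03 x 10^-6/K


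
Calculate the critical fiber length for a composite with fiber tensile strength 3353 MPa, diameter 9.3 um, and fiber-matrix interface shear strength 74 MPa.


Lc = sigma_f * d / (2 * tau_i) = 3353 * 9.3 / (2 * 74) = 210.7 um

210.7 um


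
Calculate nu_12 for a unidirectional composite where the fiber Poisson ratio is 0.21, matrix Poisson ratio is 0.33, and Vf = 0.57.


nu_12 = nu_f*Vf + nu_m*(1-Vf) = 0.21*0.57 + 0.33*0.43 = 0.2616

0.2616


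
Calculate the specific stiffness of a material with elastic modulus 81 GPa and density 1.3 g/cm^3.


Specific stiffness = E/rho = 81/1.3 = 62.3 GPa/(g/cm^3)

62.3 GPa/(g/cm^3)


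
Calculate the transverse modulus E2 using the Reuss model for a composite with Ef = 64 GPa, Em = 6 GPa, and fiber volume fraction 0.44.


1/E2 = Vf/Ef + (1-Vf)/Em = 0.44/64 + 0.56/6
E2 = 9.98 GPa

9.98 GPa


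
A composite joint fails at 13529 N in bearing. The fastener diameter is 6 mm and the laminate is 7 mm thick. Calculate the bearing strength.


sigma_br = F/(d*h) = 13529/(6*7) = 322.1 MPa

322.1 MPa


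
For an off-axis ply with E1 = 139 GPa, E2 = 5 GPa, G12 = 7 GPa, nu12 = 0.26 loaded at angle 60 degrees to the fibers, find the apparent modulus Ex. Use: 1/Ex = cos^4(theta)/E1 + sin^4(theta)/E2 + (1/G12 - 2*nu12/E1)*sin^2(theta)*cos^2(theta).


cos^4(60) = 0.0625, sin^4(60) = 0.5625, sin^2(60)*cos^2(60) = 0.1875
1/G12 - 2*nu12/E1 = 1/7 - 2*0.26/139 = 0.139116 GPa^-1
1/Ex = 0.0625/139 + 0.5625/5 + 0.139116*0.1875 = 0.1390339 GPa^-1
Ex = 7.19 GPa

7.19 GPa


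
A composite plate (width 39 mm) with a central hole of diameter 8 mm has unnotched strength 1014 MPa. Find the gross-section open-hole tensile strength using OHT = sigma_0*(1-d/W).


OHT = sigma_0*(1-d/W) = 1014*(1-8/39) = 806.0 MPa

806.0 MPa


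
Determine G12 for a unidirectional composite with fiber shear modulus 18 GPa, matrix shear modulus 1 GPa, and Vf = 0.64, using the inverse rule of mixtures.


1/G12 = Vf/Gf + (1-Vf)/Gm = 0.64/18 + 0.36/1
G12 = 2.53 GPa

2.53 GPa


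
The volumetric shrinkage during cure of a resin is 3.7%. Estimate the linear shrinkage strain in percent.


Linear shrinkage ≈ vol_shrink/3 = 3.7/3 = 1.233%

1.233%


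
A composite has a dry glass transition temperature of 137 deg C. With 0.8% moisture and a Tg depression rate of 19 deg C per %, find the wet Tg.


Tg_wet = Tg_dry - k*moisture = 137 - 19*0.8 = 121.8 deg C

121.8 deg C


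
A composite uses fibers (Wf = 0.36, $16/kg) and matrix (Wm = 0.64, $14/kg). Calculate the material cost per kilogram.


Cost = cost_f*Wf + cost_m*Wm = 16*0.36 + 14*0.64 = $14.72/kg

$14.72/kg


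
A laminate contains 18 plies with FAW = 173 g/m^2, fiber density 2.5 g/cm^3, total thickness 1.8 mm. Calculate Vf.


Vf = n * FAW / (rho_f * h * 1000) = 18 * 173 / (2.5 * 1.8 * 1000) = 0.692

0.692


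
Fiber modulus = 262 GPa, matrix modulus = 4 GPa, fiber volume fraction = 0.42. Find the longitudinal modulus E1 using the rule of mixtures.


E1 = Ef*Vf + Em*(1-Vf) = 262*0.42 + 4*0.58 = 112.36 GPa

112.36 GPa


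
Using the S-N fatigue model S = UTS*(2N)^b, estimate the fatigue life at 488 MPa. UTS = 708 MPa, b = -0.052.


N = 0.5 * (S/UTS)^(1/b) = 0.5 * (488/708)^(1/-0.052) = 641.0925 cycles

641.0925 cycles


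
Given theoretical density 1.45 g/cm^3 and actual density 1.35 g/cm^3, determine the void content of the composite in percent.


Void% = (rho_theo - rho_actual)/rho_theo * 100 = (1.45 - 1.35)/1.45 * 100 = 6.9%

6.9%


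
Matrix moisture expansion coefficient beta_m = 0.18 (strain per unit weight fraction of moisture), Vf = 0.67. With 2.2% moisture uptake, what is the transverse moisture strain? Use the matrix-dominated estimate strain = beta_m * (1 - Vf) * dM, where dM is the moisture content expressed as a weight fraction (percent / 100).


dM = 2.2/100 = 0.022
strain = beta_m * (1-Vf) * dM = 0.18 * 0.33 * 0.022 = 0.0013068

0.0013068


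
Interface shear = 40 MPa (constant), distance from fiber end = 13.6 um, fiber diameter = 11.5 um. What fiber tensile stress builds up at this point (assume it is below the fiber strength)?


Force balance: sigma_f * (pi*d^2/4) = tau * (pi*d) * x  ->  sigma_f = 4 * tau * x / d
sigma_f = 4 * 40 * 13.6 / 11.5 = 189.2 MPa

189.2 MPa


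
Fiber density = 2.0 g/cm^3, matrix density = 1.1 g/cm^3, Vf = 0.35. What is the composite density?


rho_c = rho_f*Vf + rho_m*(1-Vf) = 2.0*0.35 + 1.1*0.65 = 1.415 g/cm^3

1.415 g/cm^3


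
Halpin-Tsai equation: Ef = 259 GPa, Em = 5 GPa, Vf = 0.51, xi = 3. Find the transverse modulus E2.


eta = (Ef/Em - 1)/(Ef/Em + xi) = (51.8 - 1)/(51.8 + 3) = 0.927
E2 = Em*(1+xi*eta*Vf)/(1-eta*Vf) = 22.93 GPa

22.93 GPa


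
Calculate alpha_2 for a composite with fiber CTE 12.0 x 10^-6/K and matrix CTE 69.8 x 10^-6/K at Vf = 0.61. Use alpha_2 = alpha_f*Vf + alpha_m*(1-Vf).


alpha_2 = alpha_f*Vf + alpha_m*(1-Vf) = 12.0*0.61 + 69.8*0.39 = 34.5 x 10^-6/K

34.5 x 10^-6/K


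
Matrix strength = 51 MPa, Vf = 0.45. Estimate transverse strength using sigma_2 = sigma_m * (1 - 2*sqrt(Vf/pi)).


factor = 1 - 2*sqrt(0.45/pi) = 0.2431
sigma_2 = 51 * 0.2431 = 12.4 MPa

12.4 MPa


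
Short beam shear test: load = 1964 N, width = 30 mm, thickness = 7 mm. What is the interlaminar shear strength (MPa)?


ILSS = 3F/(4bh) = 3*1964/(4*30*7) = 7.01 MPa

7.01 MPa


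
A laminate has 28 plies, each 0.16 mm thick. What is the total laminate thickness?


h = n * t_ply = 28 * 0.16 = 4.48 mm

4.48 mm


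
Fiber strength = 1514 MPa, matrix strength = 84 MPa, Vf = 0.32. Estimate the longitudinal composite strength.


sigma_1 = sigma_f*Vf + sigma_m*(1-Vf) = 1514*0.32 + 84*0.68 = 541.6 MPa

541.6 MPa


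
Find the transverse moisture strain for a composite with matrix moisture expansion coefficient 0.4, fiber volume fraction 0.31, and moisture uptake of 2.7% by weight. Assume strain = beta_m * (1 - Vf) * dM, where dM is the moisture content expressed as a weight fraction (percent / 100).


dM = 2.7/100 = 0.027
strain = beta_m * (1-Vf) * dM = 0.4 * 0.69 * 0.027 = 0.007452

0.007452


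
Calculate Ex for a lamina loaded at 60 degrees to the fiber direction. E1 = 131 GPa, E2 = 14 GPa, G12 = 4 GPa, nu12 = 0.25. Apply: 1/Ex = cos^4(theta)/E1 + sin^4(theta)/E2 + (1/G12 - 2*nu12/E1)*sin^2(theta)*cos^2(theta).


cos^4(60) = 0.0625, sin^4(60) = 0.5625, sin^2(60)*cos^2(60) = 0.1875
1/G12 - 2*nu12/E1 = 1/4 - 2*0.25/131 = 0.246183 GPa^-1
1/Ex = 0.0625/131 + 0.5625/14 + 0.246183*0.1875 = 0.086815 GPa^-1
Ex = 11.52 GPa

11.52 GPa


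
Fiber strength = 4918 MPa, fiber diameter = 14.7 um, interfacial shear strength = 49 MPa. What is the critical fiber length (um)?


Lc = sigma_f * d / (2 * tau_i) = 4918 * 14.7 / (2 * 49) = 737.7 um

737.7 um


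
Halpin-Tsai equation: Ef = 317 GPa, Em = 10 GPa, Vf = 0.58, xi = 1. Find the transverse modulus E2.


eta = (Ef/Em - 1)/(Ef/Em + xi) = (31.7 - 1)/(31.7 + 1) = 0.9388
E2 = Em*(1+xi*eta*Vf)/(1-eta*Vf) = 33.91 GPa

33.91 GPa


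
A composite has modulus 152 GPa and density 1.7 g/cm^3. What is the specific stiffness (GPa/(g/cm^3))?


Specific stiffness = E/rho = 152/1.7 = 89.4 GPa/(g/cm^3)

89.4 GPa/(g/cm^3)


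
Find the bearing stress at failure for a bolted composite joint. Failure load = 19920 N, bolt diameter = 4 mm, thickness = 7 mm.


sigma_br = F/(d*h) = 19920/(4*7) = 711.4 MPa

711.4 MPa


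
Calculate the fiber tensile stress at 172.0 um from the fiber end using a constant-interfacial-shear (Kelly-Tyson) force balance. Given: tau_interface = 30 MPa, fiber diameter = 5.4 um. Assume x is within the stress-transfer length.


Force balance: sigma_f * (pi*d^2/4) = tau * (pi*d) * x  ->  sigma_f = 4 * tau * x / d
sigma_f = 4 * 30 * 172.0 / 5.4 = 3822.2 MPa

3822.2 MPa


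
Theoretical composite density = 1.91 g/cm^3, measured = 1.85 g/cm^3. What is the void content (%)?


Void% = (rho_theo - rho_actual)/rho_theo * 100 = (1.91 - 1.85)/1.91 * 100 = 3.14%

3.14%


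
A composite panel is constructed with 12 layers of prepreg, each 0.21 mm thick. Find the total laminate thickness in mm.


h = n * t_ply = 12 * 0.21 = 2.52 mm

2.52 mm


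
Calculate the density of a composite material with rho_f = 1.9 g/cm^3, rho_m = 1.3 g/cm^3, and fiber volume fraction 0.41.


rho_c = rho_f*Vf + rho_m*(1-Vf) = 1.9*0.41 + 1.3*0.59 = 1.546 g/cm^3

1.546 g/cm^3


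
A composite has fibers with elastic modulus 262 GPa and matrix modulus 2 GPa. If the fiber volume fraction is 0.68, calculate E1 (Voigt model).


E1 = Ef*Vf + Em*(1-Vf) = 262*0.68 + 2*0.32 = 178.8 GPa

178.8 GPa


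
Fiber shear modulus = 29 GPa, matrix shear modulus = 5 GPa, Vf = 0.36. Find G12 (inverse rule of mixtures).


1/G12 = Vf/Gf + (1-Vf)/Gm = 0.36/29 + 0.64/5
G12 = 7.12 GPa

7.12 GPa


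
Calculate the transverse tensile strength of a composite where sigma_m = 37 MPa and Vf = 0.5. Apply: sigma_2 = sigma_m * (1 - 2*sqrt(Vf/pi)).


factor = 1 - 2*sqrt(0.5/pi) = 0.2021
sigma_2 = 37 * 0.2021 = 7.48 MPa

7.48 MPa


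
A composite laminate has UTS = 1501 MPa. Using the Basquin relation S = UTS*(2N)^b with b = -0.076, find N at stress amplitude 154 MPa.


N = 0.5 * (S/UTS)^(1/b) = 0.5 * (154/1501)^(1/-0.076) = 5.1320e+12 cycles

5.1320e+12 cycles


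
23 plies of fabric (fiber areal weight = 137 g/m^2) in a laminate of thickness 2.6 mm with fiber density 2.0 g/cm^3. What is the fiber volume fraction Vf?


Vf = n * FAW / (rho_f * h * 1000) = 23 * 137 / (2.0 * 2.6 * 1000) = 0.606

0.606


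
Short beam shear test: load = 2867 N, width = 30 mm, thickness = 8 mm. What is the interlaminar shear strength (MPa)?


ILSS = 3F/(4bh) = 3*2867/(4*30*8) = 8.96 MPa

8.96 MPa


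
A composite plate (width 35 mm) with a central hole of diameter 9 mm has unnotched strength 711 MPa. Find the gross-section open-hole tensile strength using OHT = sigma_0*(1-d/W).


OHT = sigma_0*(1-d/W) = 711*(1-9/35) = 528.2 MPa

528.2 MPa


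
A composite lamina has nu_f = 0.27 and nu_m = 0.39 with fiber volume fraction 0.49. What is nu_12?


nu_12 = nu_f*Vf + nu_m*(1-Vf) = 0.27*0.49 + 0.39*0.51 = 0.3312

0.3312


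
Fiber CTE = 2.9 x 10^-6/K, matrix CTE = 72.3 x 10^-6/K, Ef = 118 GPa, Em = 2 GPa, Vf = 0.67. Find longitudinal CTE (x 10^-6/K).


E1 = Ef*Vf + Em*(1-Vf) = 79.72
alpha_1 = (alpha_f*Ef*Vf + alpha_m*Em*(1-Vf))/E1 = 3.47 x 10^-6/K

3.47 x 10^-6/K


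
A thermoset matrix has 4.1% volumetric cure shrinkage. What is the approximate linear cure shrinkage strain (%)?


Linear shrinkage ≈ vol_shrink/3 = 4.1/3 = 1.367%

1.367%


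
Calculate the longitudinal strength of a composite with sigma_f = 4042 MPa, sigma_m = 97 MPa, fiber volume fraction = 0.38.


sigma_1 = sigma_f*Vf + sigma_m*(1-Vf) = 4042*0.38 + 97*0.62 = 1596.1 MPa

1596.1 MPa


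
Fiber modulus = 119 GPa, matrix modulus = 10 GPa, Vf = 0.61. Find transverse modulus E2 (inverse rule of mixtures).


1/E2 = Vf/Ef + (1-Vf)/Em = 0.61/119 + 0.39/10
E2 = 22.66 GPa

22.66 GPa


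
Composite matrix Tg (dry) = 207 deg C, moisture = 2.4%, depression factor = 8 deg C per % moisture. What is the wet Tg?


Tg_wet = Tg_dry - k*moisture = 207 - 8*2.4 = 187.8 deg C

187.8 deg C


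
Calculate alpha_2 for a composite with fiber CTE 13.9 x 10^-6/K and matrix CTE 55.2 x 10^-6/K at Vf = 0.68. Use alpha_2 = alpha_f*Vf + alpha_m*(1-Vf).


alpha_2 = alpha_f*Vf + alpha_m*(1-Vf) = 13.9*0.68 + 55.2*0.32 = 27.1 x 10^-6/K

27.1 x 10^-6/K


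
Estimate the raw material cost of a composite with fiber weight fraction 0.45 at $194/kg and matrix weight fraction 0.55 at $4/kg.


Cost = cost_f*Wf + cost_m*Wm = 194*0.45 + 4*0.55 = $89.5/kg

$89.5/kg


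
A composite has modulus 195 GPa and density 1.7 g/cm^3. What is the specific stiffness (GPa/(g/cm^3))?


Specific stiffness = E/rho = 195/1.7 = 114.7 GPa/(g/cm^3)

114.7 GPa/(g/cm^3)


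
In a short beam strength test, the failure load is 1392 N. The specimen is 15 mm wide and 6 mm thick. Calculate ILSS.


ILSS = 3F/(4bh) = 3*1392/(4*15*6) = 11.6 MPa

11.6 MPa


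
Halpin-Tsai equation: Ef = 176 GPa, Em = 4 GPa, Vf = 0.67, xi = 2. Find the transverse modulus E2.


eta = (Ef/Em - 1)/(Ef/Em + xi) = (44.0 - 1)/(44.0 + 2) = 0.9348
E2 = Em*(1+xi*eta*Vf)/(1-eta*Vf) = 24.11 GPa

24.11 GPa


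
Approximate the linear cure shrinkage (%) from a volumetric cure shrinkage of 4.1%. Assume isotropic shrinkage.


Linear shrinkage ≈ vol_shrink/3 = 4.1/3 = 1.367%

1.367%


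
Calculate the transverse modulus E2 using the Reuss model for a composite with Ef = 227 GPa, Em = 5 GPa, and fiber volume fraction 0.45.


1/E2 = Vf/Ef + (1-Vf)/Em = 0.45/227 + 0.55/5
E2 = 8.93 GPa

8.93 GPa


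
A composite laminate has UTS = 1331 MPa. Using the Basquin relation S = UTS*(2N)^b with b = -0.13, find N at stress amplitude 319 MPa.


N = 0.5 * (S/UTS)^(1/b) = 0.5 * (319/1331)^(1/-0.13) = 29592.4254 cycles

29592.4254 cycles


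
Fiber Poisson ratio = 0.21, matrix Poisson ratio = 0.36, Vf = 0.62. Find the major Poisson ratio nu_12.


nu_12 = nu_f*Vf + nu_m*(1-Vf) = 0.21*0.62 + 0.36*0.38 = 0.267

0.267


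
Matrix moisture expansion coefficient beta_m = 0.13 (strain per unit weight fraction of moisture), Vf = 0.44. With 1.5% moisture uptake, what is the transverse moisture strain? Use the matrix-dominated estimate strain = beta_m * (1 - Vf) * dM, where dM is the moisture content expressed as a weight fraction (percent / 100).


dM = 1.5/100 = 0.015
strain = beta_m * (1-Vf) * dM = 0.13 * 0.56 * 0.015 = 0.001092

0.001092


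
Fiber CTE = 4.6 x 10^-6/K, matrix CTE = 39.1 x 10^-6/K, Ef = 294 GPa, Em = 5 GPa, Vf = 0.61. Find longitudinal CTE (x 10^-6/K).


E1 = Ef*Vf + Em*(1-Vf) = 181.29
alpha_1 = (alpha_f*Ef*Vf + alpha_m*Em*(1-Vf))/E1 = 4.97 x 10^-6/K

4.97 x 10^-6/K


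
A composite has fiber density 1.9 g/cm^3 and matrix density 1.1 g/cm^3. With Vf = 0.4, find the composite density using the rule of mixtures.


rho_c = rho_f*Vf + rho_m*(1-Vf) = 1.9*0.4 + 1.1*0.6 = 1.42 g/cm^3

1.42 g/cm^3


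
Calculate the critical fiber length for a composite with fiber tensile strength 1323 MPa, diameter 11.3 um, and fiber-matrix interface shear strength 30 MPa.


Lc = sigma_f * d / (2 * tau_i) = 1323 * 11.3 / (2 * 30) = 249.2 um

249.2 um


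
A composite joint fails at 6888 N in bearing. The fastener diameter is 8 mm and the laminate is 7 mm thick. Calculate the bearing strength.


sigma_br = F/(d*h) = 6888/(8*7) = 123.0 MPa

123.0 MPa


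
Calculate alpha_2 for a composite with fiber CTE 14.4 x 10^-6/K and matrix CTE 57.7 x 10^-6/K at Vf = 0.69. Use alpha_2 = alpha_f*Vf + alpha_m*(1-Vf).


alpha_2 = alpha_f*Vf + alpha_m*(1-Vf) = 14.4*0.69 + 57.7*0.31 = 27.8 x 10^-6/K

27.8 x 10^-6/K


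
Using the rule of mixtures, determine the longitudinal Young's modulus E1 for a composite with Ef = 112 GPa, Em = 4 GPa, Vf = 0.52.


E1 = Ef*Vf + Em*(1-Vf) = 112*0.52 + 4*0.48 = 60.16 GPa

60.16 GPa


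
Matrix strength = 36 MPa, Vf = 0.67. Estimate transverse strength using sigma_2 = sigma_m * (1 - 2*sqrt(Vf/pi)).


factor = 1 - 2*sqrt(0.67/pi) = 0.0764
sigma_2 = 36 * 0.0764 = 2.75 MPa

2.75 MPa


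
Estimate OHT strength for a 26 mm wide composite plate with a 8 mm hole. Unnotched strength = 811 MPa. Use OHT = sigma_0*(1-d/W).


OHT = sigma_0*(1-d/W) = 811*(1-8/26) = 561.5 MPa

561.5 MPa


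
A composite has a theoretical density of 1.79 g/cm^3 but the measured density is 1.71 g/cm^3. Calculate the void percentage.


Void% = (rho_theo - rho_actual)/rho_theo * 100 = (1.79 - 1.71)/1.79 * 100 = 4.47%

4.47%


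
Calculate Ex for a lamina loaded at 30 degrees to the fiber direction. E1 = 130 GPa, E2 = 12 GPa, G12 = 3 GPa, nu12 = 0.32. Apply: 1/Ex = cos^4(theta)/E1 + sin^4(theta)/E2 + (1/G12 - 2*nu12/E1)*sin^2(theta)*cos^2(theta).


cos^4(30) = 0.5625, sin^4(30) = 0.0625, sin^2(30)*cos^2(30) = 0.1875
1/G12 - 2*nu12/E1 = 1/3 - 2*0.32/130 = 0.32841 GPa^-1
1/Ex = 0.5625/130 + 0.0625/12 + 0.32841*0.1875 = 0.0711122 GPa^-1
Ex = 14.06 GPa

14.06 GPa


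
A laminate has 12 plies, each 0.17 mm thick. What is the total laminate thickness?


h = n * t_ply = 12 * 0.17 = 2.04 mm

2.04 mm


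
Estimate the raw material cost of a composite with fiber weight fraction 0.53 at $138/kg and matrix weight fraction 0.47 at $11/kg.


Cost = cost_f*Wf + cost_m*Wm = 138*0.53 + 11*0.47 = $78.31/kg

$78.31/kg


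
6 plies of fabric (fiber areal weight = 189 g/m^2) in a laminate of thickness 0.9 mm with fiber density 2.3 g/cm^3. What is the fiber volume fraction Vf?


Vf = n * FAW / (rho_f * h * 1000) = 6 * 189 / (2.3 * 0.9 * 1000) = 0.5478

0.5478


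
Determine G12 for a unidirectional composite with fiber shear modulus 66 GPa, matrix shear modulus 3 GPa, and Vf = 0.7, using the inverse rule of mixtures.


1/G12 = Vf/Gf + (1-Vf)/Gm = 0.7/66 + 0.3/3
G12 = 9.04 GPa

9.04 GPa


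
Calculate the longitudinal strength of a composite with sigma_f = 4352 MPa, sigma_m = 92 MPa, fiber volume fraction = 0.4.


sigma_1 = sigma_f*Vf + sigma_m*(1-Vf) = 4352*0.4 + 92*0.6 = 1796.0 MPa

1796.0 MPa


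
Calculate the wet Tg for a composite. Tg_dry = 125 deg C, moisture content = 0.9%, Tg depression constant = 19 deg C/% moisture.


Tg_wet = Tg_dry - k*moisture = 125 - 19*0.9 = 107.9 deg C

107.9 deg C


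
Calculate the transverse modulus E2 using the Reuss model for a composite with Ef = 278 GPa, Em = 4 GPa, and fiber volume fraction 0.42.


1/E2 = Vf/Ef + (1-Vf)/Em = 0.42/278 + 0.58/4
E2 = 6.83 GPa

6.83 GPa


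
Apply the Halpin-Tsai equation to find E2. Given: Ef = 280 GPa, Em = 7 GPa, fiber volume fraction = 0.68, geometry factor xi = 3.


eta = (Ef/Em - 1)/(Ef/Em + xi) = (40.0 - 1)/(40.0 + 3) = 0.907
E2 = Em*(1+xi*eta*Vf)/(1-eta*Vf) = 52.06 GPa

52.06 GPa


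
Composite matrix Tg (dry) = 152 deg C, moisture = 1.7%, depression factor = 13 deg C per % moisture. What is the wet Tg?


Tg_wet = Tg_dry - k*moisture = 152 - 13*1.7 = 129.9 deg C

129.9 deg C


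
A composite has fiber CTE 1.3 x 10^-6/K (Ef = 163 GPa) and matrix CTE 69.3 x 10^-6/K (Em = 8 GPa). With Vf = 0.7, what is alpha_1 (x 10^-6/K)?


E1 = Ef*Vf + Em*(1-Vf) = 116.5
alpha_1 = (alpha_f*Ef*Vf + alpha_m*Em*(1-Vf))/E1 = 2.7 x 10^-6/K

2.7 x 10^-6/K


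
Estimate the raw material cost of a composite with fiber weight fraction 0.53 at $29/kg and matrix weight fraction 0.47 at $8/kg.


Cost = cost_f*Wf + cost_m*Wm = 29*0.53 + 8*0.47 = $19.13/kg

$19.13/kg


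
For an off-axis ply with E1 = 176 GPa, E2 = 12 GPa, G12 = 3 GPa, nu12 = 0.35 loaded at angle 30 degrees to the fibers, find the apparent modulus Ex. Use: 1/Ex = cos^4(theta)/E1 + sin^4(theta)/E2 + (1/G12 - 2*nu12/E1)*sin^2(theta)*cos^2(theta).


cos^4(30) = 0.5625, sin^4(30) = 0.0625, sin^2(30)*cos^2(30) = 0.1875
1/G12 - 2*nu12/E1 = 1/3 - 2*0.35/176 = 0.329356 GPa^-1
1/Ex = 0.5625/176 + 0.0625/12 + 0.329356*0.1875 = 0.0701586 GPa^-1
Ex = 14.25 GPa

14.25 GPa


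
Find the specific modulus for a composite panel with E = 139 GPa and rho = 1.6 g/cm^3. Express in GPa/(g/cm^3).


Specific stiffness = E/rho = 139/1.6 = 86.9 GPa/(g/cm^3)

86.9 GPa/(g/cm^3)


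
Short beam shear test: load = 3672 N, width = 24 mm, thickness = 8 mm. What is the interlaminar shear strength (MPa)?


ILSS = 3F/(4bh) = 3*3672/(4*24*8) = 14.34 MPa

14.34 MPa


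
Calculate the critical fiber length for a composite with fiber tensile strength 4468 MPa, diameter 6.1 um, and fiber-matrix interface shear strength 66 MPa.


Lc = sigma_f * d / (2 * tau_i) = 4468 * 6.1 / (2 * 66) = 206.5 um

206.5 um


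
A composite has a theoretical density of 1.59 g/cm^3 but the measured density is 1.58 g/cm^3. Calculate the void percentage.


Void% = (rho_theo - rho_actual)/rho_theo * 100 = (1.59 - 1.58)/1.59 * 100 = 0.63%

0.63%


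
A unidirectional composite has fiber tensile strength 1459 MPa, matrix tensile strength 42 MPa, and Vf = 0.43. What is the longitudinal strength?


sigma_1 = sigma_f*Vf + sigma_m*(1-Vf) = 1459*0.43 + 42*0.57 = 651.3 MPa

651.3 MPa


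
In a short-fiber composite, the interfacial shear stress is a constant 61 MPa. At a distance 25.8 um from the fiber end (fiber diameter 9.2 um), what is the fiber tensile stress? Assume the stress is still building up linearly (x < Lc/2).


Force balance: sigma_f * (pi*d^2/4) = tau * (pi*d) * x  ->  sigma_f = 4 * tau * x / d
sigma_f = 4 * 61 * 25.8 / 9.2 = 684.3 MPa

684.3 MPa


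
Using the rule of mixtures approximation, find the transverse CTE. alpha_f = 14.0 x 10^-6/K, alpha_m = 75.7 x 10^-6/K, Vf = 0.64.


alpha_2 = alpha_f*Vf + alpha_m*(1-Vf) = 14.0*0.64 + 75.7*0.36 = 36.2 x 10^-6/K

36.2 x 10^-6/K


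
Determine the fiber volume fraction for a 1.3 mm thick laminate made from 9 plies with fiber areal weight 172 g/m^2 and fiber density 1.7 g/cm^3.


Vf = n * FAW / (rho_f * h * 1000) = 9 * 172 / (1.7 * 1.3 * 1000) = 0.7005

0.7005


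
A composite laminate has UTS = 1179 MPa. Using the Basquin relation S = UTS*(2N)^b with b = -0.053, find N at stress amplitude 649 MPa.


N = 0.5 * (S/UTS)^(1/b) = 0.5 * (649/1179)^(1/-0.053) = 38979.8328 cycles

38979.8328 cycles


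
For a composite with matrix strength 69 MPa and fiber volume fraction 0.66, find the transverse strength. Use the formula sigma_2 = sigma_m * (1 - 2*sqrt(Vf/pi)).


factor = 1 - 2*sqrt(0.66/pi) = 0.0833
sigma_2 = 69 * 0.0833 = 5.75 MPa

5.75 MPa


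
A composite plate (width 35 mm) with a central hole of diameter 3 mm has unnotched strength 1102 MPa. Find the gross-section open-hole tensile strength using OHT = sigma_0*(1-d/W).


OHT = sigma_0*(1-d/W) = 1102*(1-3/35) = 1007.5 MPa

1007.5 MPa


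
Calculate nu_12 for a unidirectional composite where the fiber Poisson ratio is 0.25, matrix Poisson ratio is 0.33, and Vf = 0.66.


nu_12 = nu_f*Vf + nu_m*(1-Vf) = 0.25*0.66 + 0.33*0.34 = 0.2772

0.2772


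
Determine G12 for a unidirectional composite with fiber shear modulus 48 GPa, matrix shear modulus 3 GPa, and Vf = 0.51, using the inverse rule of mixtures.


1/G12 = Vf/Gf + (1-Vf)/Gm = 0.51/48 + 0.49/3
G12 = 5.75 GPa

5.75 GPa


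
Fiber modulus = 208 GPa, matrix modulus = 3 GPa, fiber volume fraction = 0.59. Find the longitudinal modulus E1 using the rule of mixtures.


E1 = Ef*Vf + Em*(1-Vf) = 208*0.59 + 3*0.41 = 123.95 GPa

123.95 GPa


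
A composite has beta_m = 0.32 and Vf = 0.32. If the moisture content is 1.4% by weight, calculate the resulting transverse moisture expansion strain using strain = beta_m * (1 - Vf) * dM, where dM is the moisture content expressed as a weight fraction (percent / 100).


dM = 1.4/100 = 0.014
strain = beta_m * (1-Vf) * dM = 0.32 * 0.68 * 0.014 = 0.0030464

0.0030464


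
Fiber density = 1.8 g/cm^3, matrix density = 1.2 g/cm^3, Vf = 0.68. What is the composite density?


rho_c = rho_f*Vf + rho_m*(1-Vf) = 1.8*0.68 + 1.2*0.32 = 1.608 g/cm^3

1.608 g/cm^3


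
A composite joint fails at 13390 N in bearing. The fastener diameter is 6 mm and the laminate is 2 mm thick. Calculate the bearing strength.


sigma_br = F/(d*h) = 13390/(6*2) = 1115.8 MPa

1115.8 MPa


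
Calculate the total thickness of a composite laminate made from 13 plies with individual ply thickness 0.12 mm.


h = n * t_ply = 13 * 0.12 = 1.56 mm

1.56 mm


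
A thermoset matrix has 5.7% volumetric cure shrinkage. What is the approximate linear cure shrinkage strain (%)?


Linear shrinkage ≈ vol_shrink/3 = 5.7/3 = 1.9%

1.9%


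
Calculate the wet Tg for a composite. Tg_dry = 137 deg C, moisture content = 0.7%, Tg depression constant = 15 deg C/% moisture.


Tg_wet = Tg_dry - k*moisture = 137 - 15*0.7 = 126.5 deg C

126.5 deg C


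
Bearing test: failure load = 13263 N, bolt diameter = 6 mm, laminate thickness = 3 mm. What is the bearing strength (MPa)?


sigma_br = F/(d*h) = 13263/(6*3) = 736.8 MPa

736.8 MPa


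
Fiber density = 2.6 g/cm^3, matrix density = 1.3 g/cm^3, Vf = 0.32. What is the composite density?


rho_c = rho_f*Vf + rho_m*(1-Vf) = 2.6*0.32 + 1.3*0.68 = 1.716 g/cm^3

1.716 g/cm^3


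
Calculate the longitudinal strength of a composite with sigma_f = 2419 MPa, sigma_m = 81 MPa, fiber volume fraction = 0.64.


sigma_1 = sigma_f*Vf + sigma_m*(1-Vf) = 2419*0.64 + 81*0.36 = 1577.3 MPa

1577.3 MPa


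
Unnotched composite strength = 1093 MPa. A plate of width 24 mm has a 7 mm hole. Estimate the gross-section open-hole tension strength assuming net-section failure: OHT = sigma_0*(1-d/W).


OHT = sigma_0*(1-d/W) = 1093*(1-7/24) = 774.2 MPa

774.2 MPa


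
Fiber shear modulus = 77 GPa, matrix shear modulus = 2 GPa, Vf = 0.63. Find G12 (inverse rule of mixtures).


1/G12 = Vf/Gf + (1-Vf)/Gm = 0.63/77 + 0.37/2
G12 = 5.18 GPa

5.18 GPa


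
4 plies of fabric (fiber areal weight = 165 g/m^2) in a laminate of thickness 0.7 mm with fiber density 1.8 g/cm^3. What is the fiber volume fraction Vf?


Vf = n * FAW / (rho_f * h * 1000) = 4 * 165 / (1.8 * 0.7 * 1000) = 0.5238

0.5238


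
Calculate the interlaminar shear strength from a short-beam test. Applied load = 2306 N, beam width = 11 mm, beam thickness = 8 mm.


ILSS = 3F/(4bh) = 3*2306/(4*11*8) = 19.65 MPa

19.65 MPa


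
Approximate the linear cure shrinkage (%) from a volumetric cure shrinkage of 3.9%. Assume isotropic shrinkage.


Linear shrinkage ≈ vol_shrink/3 = 3.9/3 = 1.3%

1.3%


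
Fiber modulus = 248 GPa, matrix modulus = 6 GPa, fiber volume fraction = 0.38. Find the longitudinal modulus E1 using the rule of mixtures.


E1 = Ef*Vf + Em*(1-Vf) = 248*0.38 + 6*0.62 = 97.96 GPa

97.96 GPa


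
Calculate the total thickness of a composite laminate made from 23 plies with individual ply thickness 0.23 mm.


h = n * t_ply = 23 * 0.23 = 5.29 mm

5.29 mm


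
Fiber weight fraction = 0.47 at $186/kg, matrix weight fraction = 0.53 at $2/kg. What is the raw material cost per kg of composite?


Cost = cost_f*Wf + cost_m*Wm = 186*0.47 + 2*0.53 = $88.48/kg

$88.48/kg


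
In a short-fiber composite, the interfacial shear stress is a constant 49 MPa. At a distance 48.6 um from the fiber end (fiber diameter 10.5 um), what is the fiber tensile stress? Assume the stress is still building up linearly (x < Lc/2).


Force balance: sigma_f * (pi*d^2/4) = tau * (pi*d) * x  ->  sigma_f = 4 * tau * x / d
sigma_f = 4 * 49 * 48.6 / 10.5 = 907.2 MPa

907.2 MPa


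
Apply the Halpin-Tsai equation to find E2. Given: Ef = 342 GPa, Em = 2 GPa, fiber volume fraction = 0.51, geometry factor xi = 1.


eta = (Ef/Em - 1)/(Ef/Em + xi) = (171.0 - 1)/(171.0 + 1) = 0.9884
E2 = Em*(1+xi*eta*Vf)/(1-eta*Vf) = 6.07 GPa

6.07 GPa


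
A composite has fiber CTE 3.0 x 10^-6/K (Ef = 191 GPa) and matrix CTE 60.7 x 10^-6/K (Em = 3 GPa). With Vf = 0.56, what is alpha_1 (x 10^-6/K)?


E1 = Ef*Vf + Em*(1-Vf) = 108.28
alpha_1 = (alpha_f*Ef*Vf + alpha_m*Em*(1-Vf))/E1 = 3.7 x 10^-6/K

3.7 x 10^-6/K


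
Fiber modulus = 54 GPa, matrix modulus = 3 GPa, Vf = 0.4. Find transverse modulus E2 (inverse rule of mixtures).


1/E2 = Vf/Ef + (1-Vf)/Em = 0.4/54 + 0.6/3
E2 = 4.82 GPa

4.82 GPa


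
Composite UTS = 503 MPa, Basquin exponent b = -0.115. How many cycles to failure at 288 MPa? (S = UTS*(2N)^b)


N = 0.5 * (S/UTS)^(1/b) = 0.5 * (288/503)^(1/-0.115) = 63.8034 cycles

63.8034 cycles


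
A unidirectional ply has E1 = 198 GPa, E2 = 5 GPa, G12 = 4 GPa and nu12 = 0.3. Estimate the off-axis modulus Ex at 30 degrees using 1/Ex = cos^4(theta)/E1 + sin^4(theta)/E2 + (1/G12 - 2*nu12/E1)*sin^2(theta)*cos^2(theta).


cos^4(30) = 0.5625, sin^4(30) = 0.0625, sin^2(30)*cos^2(30) = 0.1875
1/G12 - 2*nu12/E1 = 1/4 - 2*0.3/198 = 0.24697 GPa^-1
1/Ex = 0.5625/198 + 0.0625/5 + 0.24697*0.1875 = 0.0616477 GPa^-1
Ex = 16.22 GPa

16.22 GPa


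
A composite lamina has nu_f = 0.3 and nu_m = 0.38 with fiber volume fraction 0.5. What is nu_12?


nu_12 = nu_f*Vf + nu_m*(1-Vf) = 0.3*0.5 + 0.38*0.5 = 0.34

0.34


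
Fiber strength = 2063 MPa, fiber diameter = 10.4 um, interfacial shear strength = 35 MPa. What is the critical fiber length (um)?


Lc = sigma_f * d / (2 * tau_i) = 2063 * 10.4 / (2 * 35) = 306.5 um

306.5 um


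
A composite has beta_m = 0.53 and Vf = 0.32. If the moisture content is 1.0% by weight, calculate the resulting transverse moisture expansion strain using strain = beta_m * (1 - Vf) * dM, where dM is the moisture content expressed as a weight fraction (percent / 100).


dM = 1.0/100 = 0.01
strain = beta_m * (1-Vf) * dM = 0.53 * 0.68 * 0.01 = 0.003604

0.003604


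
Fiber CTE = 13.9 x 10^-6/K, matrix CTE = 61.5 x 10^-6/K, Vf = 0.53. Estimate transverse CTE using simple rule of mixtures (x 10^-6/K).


alpha_2 = alpha_f*Vf + alpha_m*(1-Vf) = 13.9*0.53 + 61.5*0.47 = 36.3 x 10^-6/K

36.3 x 10^-6/K


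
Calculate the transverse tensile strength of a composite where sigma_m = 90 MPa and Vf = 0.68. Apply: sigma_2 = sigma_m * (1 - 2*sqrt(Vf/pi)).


factor = 1 - 2*sqrt(0.68/pi) = 0.0695
sigma_2 = 90 * 0.0695 = 6.26 MPa

6.26 MPa


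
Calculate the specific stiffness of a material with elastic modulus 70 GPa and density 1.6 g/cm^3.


Specific stiffness = E/rho = 70/1.6 = 43.8 GPa/(g/cm^3)

43.8 GPa/(g/cm^3)


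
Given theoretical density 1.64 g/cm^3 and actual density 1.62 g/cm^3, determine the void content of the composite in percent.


Void% = (rho_theo - rho_actual)/rho_theo * 100 = (1.64 - 1.62)/1.64 * 100 = 1.22%

1.22%


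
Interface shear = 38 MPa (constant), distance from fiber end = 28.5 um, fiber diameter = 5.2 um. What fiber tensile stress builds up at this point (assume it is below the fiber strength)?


Force balance: sigma_f * (pi*d^2/4) = tau * (pi*d) * x  ->  sigma_f = 4 * tau * x / d
sigma_f = 4 * 38 * 28.5 / 5.2 = 833.1 MPa

833.1 MPa


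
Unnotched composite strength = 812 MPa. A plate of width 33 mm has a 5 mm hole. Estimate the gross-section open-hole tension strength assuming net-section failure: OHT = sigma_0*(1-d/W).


OHT = sigma_0*(1-d/W) = 812*(1-5/33) = 689.0 MPa

689.0 MPa


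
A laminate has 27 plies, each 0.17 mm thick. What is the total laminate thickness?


h = n * t_ply = 27 * 0.17 = 4.59 mm

4.59 mm


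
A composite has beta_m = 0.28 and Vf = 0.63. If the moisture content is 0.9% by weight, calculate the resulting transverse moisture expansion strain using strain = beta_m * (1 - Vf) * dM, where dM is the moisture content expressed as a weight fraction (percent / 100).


dM = 0.9/100 = 0.009
strain = beta_m * (1-Vf) * dM = 0.28 * 0.37 * 0.009 = 0.0009324

0.0009324


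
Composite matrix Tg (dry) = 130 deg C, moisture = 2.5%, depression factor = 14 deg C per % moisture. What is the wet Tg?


Tg_wet = Tg_dry - k*moisture = 130 - 14*2.5 = 95.0 deg C

95.0 deg C


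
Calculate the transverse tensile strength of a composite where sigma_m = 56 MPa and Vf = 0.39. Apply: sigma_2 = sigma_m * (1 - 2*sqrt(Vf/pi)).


factor = 1 - 2*sqrt(0.39/pi) = 0.2953
sigma_2 = 56 * 0.2953 = 16.54 MPa

16.54 MPa


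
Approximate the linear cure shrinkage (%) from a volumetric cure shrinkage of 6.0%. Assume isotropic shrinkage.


Linear shrinkage ≈ vol_shrink/3 = 6.0/3 = 2.0%

2.0%


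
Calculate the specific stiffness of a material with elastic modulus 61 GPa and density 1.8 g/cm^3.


Specific stiffness = E/rho = 61/1.8 = 33.9 GPa/(g/cm^3)

33.9 GPa/(g/cm^3)


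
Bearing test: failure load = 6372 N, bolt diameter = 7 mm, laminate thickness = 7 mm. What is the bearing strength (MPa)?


sigma_br = F/(d*h) = 6372/(7*7) = 130.0 MPa

130.0 MPa


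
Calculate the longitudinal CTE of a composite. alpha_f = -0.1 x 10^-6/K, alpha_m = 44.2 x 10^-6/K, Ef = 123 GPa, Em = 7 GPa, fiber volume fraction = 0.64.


E1 = Ef*Vf + Em*(1-Vf) = 81.24
alpha_1 = (alpha_f*Ef*Vf + alpha_m*Em*(1-Vf))/E1 = 1.27 x 10^-6/K

1.27 x 10^-6/K


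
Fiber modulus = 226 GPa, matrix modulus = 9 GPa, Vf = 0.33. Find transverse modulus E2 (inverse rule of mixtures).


1/E2 = Vf/Ef + (1-Vf)/Em = 0.33/226 + 0.67/9
E2 = 13.17 GPa

13.17 GPa


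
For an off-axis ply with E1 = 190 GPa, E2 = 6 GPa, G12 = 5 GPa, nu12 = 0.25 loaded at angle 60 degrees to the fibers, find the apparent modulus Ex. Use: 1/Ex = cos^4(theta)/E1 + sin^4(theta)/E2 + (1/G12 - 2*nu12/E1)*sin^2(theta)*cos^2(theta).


cos^4(60) = 0.0625, sin^4(60) = 0.5625, sin^2(60)*cos^2(60) = 0.1875
1/G12 - 2*nu12/E1 = 1/5 - 2*0.25/190 = 0.197368 GPa^-1
1/Ex = 0.0625/190 + 0.5625/6 + 0.197368*0.1875 = 0.1310855 GPa^-1
Ex = 7.63 GPa

7.63 GPa


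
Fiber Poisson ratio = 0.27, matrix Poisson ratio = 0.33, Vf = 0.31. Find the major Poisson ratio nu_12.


nu_12 = nu_f*Vf + nu_m*(1-Vf) = 0.27*0.31 + 0.33*0.69 = 0.3114

0.3114


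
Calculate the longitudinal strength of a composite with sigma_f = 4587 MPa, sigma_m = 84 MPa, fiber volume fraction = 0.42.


sigma_1 = sigma_f*Vf + sigma_m*(1-Vf) = 4587*0.42 + 84*0.58 = 1975.3 MPa

1975.3 MPa


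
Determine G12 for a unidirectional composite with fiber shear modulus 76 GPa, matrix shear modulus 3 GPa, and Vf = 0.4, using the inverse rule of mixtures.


1/G12 = Vf/Gf + (1-Vf)/Gm = 0.4/76 + 0.6/3
G12 = 4.87 GPa

4.87 GPa


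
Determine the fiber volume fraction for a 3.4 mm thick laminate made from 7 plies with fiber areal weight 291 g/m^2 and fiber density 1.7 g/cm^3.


Vf = n * FAW / (rho_f * h * 1000) = 7 * 291 / (1.7 * 3.4 * 1000) = 0.3524

0.3524
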